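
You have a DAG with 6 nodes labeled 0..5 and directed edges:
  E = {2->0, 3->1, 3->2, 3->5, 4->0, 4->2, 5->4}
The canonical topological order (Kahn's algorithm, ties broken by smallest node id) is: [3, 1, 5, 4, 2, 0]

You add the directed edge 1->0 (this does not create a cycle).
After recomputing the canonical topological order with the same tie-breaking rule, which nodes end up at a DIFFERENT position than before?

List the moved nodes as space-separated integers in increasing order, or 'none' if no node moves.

Old toposort: [3, 1, 5, 4, 2, 0]
Added edge 1->0
Recompute Kahn (smallest-id tiebreak):
  initial in-degrees: [3, 1, 2, 0, 1, 1]
  ready (indeg=0): [3]
  pop 3: indeg[1]->0; indeg[2]->1; indeg[5]->0 | ready=[1, 5] | order so far=[3]
  pop 1: indeg[0]->2 | ready=[5] | order so far=[3, 1]
  pop 5: indeg[4]->0 | ready=[4] | order so far=[3, 1, 5]
  pop 4: indeg[0]->1; indeg[2]->0 | ready=[2] | order so far=[3, 1, 5, 4]
  pop 2: indeg[0]->0 | ready=[0] | order so far=[3, 1, 5, 4, 2]
  pop 0: no out-edges | ready=[] | order so far=[3, 1, 5, 4, 2, 0]
New canonical toposort: [3, 1, 5, 4, 2, 0]
Compare positions:
  Node 0: index 5 -> 5 (same)
  Node 1: index 1 -> 1 (same)
  Node 2: index 4 -> 4 (same)
  Node 3: index 0 -> 0 (same)
  Node 4: index 3 -> 3 (same)
  Node 5: index 2 -> 2 (same)
Nodes that changed position: none

Answer: none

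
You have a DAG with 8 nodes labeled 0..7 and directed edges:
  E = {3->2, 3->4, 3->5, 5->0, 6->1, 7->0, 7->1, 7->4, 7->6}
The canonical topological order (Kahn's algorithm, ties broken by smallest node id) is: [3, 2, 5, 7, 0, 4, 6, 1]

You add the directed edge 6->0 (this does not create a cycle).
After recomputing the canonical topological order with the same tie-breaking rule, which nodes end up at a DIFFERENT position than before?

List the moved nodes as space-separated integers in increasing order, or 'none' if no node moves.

Old toposort: [3, 2, 5, 7, 0, 4, 6, 1]
Added edge 6->0
Recompute Kahn (smallest-id tiebreak):
  initial in-degrees: [3, 2, 1, 0, 2, 1, 1, 0]
  ready (indeg=0): [3, 7]
  pop 3: indeg[2]->0; indeg[4]->1; indeg[5]->0 | ready=[2, 5, 7] | order so far=[3]
  pop 2: no out-edges | ready=[5, 7] | order so far=[3, 2]
  pop 5: indeg[0]->2 | ready=[7] | order so far=[3, 2, 5]
  pop 7: indeg[0]->1; indeg[1]->1; indeg[4]->0; indeg[6]->0 | ready=[4, 6] | order so far=[3, 2, 5, 7]
  pop 4: no out-edges | ready=[6] | order so far=[3, 2, 5, 7, 4]
  pop 6: indeg[0]->0; indeg[1]->0 | ready=[0, 1] | order so far=[3, 2, 5, 7, 4, 6]
  pop 0: no out-edges | ready=[1] | order so far=[3, 2, 5, 7, 4, 6, 0]
  pop 1: no out-edges | ready=[] | order so far=[3, 2, 5, 7, 4, 6, 0, 1]
New canonical toposort: [3, 2, 5, 7, 4, 6, 0, 1]
Compare positions:
  Node 0: index 4 -> 6 (moved)
  Node 1: index 7 -> 7 (same)
  Node 2: index 1 -> 1 (same)
  Node 3: index 0 -> 0 (same)
  Node 4: index 5 -> 4 (moved)
  Node 5: index 2 -> 2 (same)
  Node 6: index 6 -> 5 (moved)
  Node 7: index 3 -> 3 (same)
Nodes that changed position: 0 4 6

Answer: 0 4 6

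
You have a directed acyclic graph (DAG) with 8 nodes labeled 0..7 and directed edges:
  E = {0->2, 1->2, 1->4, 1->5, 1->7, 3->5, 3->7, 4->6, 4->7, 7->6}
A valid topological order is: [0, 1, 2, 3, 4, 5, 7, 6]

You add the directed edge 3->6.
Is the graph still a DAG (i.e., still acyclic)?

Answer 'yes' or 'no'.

Answer: yes

Derivation:
Given toposort: [0, 1, 2, 3, 4, 5, 7, 6]
Position of 3: index 3; position of 6: index 7
New edge 3->6: forward
Forward edge: respects the existing order. Still a DAG, same toposort still valid.
Still a DAG? yes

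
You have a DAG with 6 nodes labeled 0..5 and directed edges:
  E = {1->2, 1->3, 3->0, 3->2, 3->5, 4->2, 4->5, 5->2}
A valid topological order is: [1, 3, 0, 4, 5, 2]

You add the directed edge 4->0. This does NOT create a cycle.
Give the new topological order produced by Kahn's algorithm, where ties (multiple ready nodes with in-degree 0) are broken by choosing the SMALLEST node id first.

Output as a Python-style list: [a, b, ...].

Old toposort: [1, 3, 0, 4, 5, 2]
Added edge: 4->0
Position of 4 (3) > position of 0 (2). Must reorder: 4 must now come before 0.
Run Kahn's algorithm (break ties by smallest node id):
  initial in-degrees: [2, 0, 4, 1, 0, 2]
  ready (indeg=0): [1, 4]
  pop 1: indeg[2]->3; indeg[3]->0 | ready=[3, 4] | order so far=[1]
  pop 3: indeg[0]->1; indeg[2]->2; indeg[5]->1 | ready=[4] | order so far=[1, 3]
  pop 4: indeg[0]->0; indeg[2]->1; indeg[5]->0 | ready=[0, 5] | order so far=[1, 3, 4]
  pop 0: no out-edges | ready=[5] | order so far=[1, 3, 4, 0]
  pop 5: indeg[2]->0 | ready=[2] | order so far=[1, 3, 4, 0, 5]
  pop 2: no out-edges | ready=[] | order so far=[1, 3, 4, 0, 5, 2]
  Result: [1, 3, 4, 0, 5, 2]

Answer: [1, 3, 4, 0, 5, 2]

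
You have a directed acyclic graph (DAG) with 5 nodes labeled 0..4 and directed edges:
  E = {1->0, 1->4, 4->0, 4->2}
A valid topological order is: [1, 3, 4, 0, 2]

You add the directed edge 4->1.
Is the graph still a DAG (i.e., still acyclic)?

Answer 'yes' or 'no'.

Given toposort: [1, 3, 4, 0, 2]
Position of 4: index 2; position of 1: index 0
New edge 4->1: backward (u after v in old order)
Backward edge: old toposort is now invalid. Check if this creates a cycle.
Does 1 already reach 4? Reachable from 1: [0, 1, 2, 4]. YES -> cycle!
Still a DAG? no

Answer: no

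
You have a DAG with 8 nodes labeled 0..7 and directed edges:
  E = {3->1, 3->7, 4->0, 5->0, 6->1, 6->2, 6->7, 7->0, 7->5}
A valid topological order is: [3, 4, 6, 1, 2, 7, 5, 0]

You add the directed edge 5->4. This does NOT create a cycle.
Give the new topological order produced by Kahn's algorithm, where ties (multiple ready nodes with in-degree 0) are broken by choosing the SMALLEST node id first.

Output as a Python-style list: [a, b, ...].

Answer: [3, 6, 1, 2, 7, 5, 4, 0]

Derivation:
Old toposort: [3, 4, 6, 1, 2, 7, 5, 0]
Added edge: 5->4
Position of 5 (6) > position of 4 (1). Must reorder: 5 must now come before 4.
Run Kahn's algorithm (break ties by smallest node id):
  initial in-degrees: [3, 2, 1, 0, 1, 1, 0, 2]
  ready (indeg=0): [3, 6]
  pop 3: indeg[1]->1; indeg[7]->1 | ready=[6] | order so far=[3]
  pop 6: indeg[1]->0; indeg[2]->0; indeg[7]->0 | ready=[1, 2, 7] | order so far=[3, 6]
  pop 1: no out-edges | ready=[2, 7] | order so far=[3, 6, 1]
  pop 2: no out-edges | ready=[7] | order so far=[3, 6, 1, 2]
  pop 7: indeg[0]->2; indeg[5]->0 | ready=[5] | order so far=[3, 6, 1, 2, 7]
  pop 5: indeg[0]->1; indeg[4]->0 | ready=[4] | order so far=[3, 6, 1, 2, 7, 5]
  pop 4: indeg[0]->0 | ready=[0] | order so far=[3, 6, 1, 2, 7, 5, 4]
  pop 0: no out-edges | ready=[] | order so far=[3, 6, 1, 2, 7, 5, 4, 0]
  Result: [3, 6, 1, 2, 7, 5, 4, 0]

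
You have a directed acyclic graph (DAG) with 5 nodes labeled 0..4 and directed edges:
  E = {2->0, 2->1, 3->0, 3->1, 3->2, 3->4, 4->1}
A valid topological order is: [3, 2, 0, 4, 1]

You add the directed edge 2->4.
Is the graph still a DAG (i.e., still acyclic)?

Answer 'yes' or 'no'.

Answer: yes

Derivation:
Given toposort: [3, 2, 0, 4, 1]
Position of 2: index 1; position of 4: index 3
New edge 2->4: forward
Forward edge: respects the existing order. Still a DAG, same toposort still valid.
Still a DAG? yes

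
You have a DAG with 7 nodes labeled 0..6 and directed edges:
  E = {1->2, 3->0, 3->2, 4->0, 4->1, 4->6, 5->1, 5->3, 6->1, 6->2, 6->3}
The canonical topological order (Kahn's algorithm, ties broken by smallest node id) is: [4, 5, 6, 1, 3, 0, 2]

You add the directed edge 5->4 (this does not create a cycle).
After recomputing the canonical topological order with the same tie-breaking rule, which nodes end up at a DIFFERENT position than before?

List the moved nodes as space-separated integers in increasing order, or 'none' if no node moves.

Old toposort: [4, 5, 6, 1, 3, 0, 2]
Added edge 5->4
Recompute Kahn (smallest-id tiebreak):
  initial in-degrees: [2, 3, 3, 2, 1, 0, 1]
  ready (indeg=0): [5]
  pop 5: indeg[1]->2; indeg[3]->1; indeg[4]->0 | ready=[4] | order so far=[5]
  pop 4: indeg[0]->1; indeg[1]->1; indeg[6]->0 | ready=[6] | order so far=[5, 4]
  pop 6: indeg[1]->0; indeg[2]->2; indeg[3]->0 | ready=[1, 3] | order so far=[5, 4, 6]
  pop 1: indeg[2]->1 | ready=[3] | order so far=[5, 4, 6, 1]
  pop 3: indeg[0]->0; indeg[2]->0 | ready=[0, 2] | order so far=[5, 4, 6, 1, 3]
  pop 0: no out-edges | ready=[2] | order so far=[5, 4, 6, 1, 3, 0]
  pop 2: no out-edges | ready=[] | order so far=[5, 4, 6, 1, 3, 0, 2]
New canonical toposort: [5, 4, 6, 1, 3, 0, 2]
Compare positions:
  Node 0: index 5 -> 5 (same)
  Node 1: index 3 -> 3 (same)
  Node 2: index 6 -> 6 (same)
  Node 3: index 4 -> 4 (same)
  Node 4: index 0 -> 1 (moved)
  Node 5: index 1 -> 0 (moved)
  Node 6: index 2 -> 2 (same)
Nodes that changed position: 4 5

Answer: 4 5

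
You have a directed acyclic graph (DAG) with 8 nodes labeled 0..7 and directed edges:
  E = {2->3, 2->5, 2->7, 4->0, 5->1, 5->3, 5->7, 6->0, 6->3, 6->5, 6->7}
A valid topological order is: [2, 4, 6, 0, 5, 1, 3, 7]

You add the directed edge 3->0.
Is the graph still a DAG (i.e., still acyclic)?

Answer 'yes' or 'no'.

Given toposort: [2, 4, 6, 0, 5, 1, 3, 7]
Position of 3: index 6; position of 0: index 3
New edge 3->0: backward (u after v in old order)
Backward edge: old toposort is now invalid. Check if this creates a cycle.
Does 0 already reach 3? Reachable from 0: [0]. NO -> still a DAG (reorder needed).
Still a DAG? yes

Answer: yes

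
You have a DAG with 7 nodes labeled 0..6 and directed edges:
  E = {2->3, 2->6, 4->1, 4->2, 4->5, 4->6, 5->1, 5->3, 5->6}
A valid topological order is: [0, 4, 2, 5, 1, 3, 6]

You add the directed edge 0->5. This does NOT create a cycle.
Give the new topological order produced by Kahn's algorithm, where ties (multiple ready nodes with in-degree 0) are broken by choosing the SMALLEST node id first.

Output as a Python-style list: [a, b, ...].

Old toposort: [0, 4, 2, 5, 1, 3, 6]
Added edge: 0->5
Position of 0 (0) < position of 5 (3). Old order still valid.
Run Kahn's algorithm (break ties by smallest node id):
  initial in-degrees: [0, 2, 1, 2, 0, 2, 3]
  ready (indeg=0): [0, 4]
  pop 0: indeg[5]->1 | ready=[4] | order so far=[0]
  pop 4: indeg[1]->1; indeg[2]->0; indeg[5]->0; indeg[6]->2 | ready=[2, 5] | order so far=[0, 4]
  pop 2: indeg[3]->1; indeg[6]->1 | ready=[5] | order so far=[0, 4, 2]
  pop 5: indeg[1]->0; indeg[3]->0; indeg[6]->0 | ready=[1, 3, 6] | order so far=[0, 4, 2, 5]
  pop 1: no out-edges | ready=[3, 6] | order so far=[0, 4, 2, 5, 1]
  pop 3: no out-edges | ready=[6] | order so far=[0, 4, 2, 5, 1, 3]
  pop 6: no out-edges | ready=[] | order so far=[0, 4, 2, 5, 1, 3, 6]
  Result: [0, 4, 2, 5, 1, 3, 6]

Answer: [0, 4, 2, 5, 1, 3, 6]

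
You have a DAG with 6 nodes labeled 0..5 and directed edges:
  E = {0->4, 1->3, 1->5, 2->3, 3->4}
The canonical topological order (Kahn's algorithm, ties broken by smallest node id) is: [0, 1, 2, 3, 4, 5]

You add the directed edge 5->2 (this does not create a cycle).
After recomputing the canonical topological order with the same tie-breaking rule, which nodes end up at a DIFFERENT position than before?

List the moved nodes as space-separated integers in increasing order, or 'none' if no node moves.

Old toposort: [0, 1, 2, 3, 4, 5]
Added edge 5->2
Recompute Kahn (smallest-id tiebreak):
  initial in-degrees: [0, 0, 1, 2, 2, 1]
  ready (indeg=0): [0, 1]
  pop 0: indeg[4]->1 | ready=[1] | order so far=[0]
  pop 1: indeg[3]->1; indeg[5]->0 | ready=[5] | order so far=[0, 1]
  pop 5: indeg[2]->0 | ready=[2] | order so far=[0, 1, 5]
  pop 2: indeg[3]->0 | ready=[3] | order so far=[0, 1, 5, 2]
  pop 3: indeg[4]->0 | ready=[4] | order so far=[0, 1, 5, 2, 3]
  pop 4: no out-edges | ready=[] | order so far=[0, 1, 5, 2, 3, 4]
New canonical toposort: [0, 1, 5, 2, 3, 4]
Compare positions:
  Node 0: index 0 -> 0 (same)
  Node 1: index 1 -> 1 (same)
  Node 2: index 2 -> 3 (moved)
  Node 3: index 3 -> 4 (moved)
  Node 4: index 4 -> 5 (moved)
  Node 5: index 5 -> 2 (moved)
Nodes that changed position: 2 3 4 5

Answer: 2 3 4 5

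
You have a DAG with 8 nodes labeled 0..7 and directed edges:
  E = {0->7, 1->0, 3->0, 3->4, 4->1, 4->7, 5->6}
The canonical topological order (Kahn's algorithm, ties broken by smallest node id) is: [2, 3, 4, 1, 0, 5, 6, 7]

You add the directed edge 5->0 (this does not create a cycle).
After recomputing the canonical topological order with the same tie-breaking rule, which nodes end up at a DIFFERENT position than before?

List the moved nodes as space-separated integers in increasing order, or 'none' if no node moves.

Answer: 0 5

Derivation:
Old toposort: [2, 3, 4, 1, 0, 5, 6, 7]
Added edge 5->0
Recompute Kahn (smallest-id tiebreak):
  initial in-degrees: [3, 1, 0, 0, 1, 0, 1, 2]
  ready (indeg=0): [2, 3, 5]
  pop 2: no out-edges | ready=[3, 5] | order so far=[2]
  pop 3: indeg[0]->2; indeg[4]->0 | ready=[4, 5] | order so far=[2, 3]
  pop 4: indeg[1]->0; indeg[7]->1 | ready=[1, 5] | order so far=[2, 3, 4]
  pop 1: indeg[0]->1 | ready=[5] | order so far=[2, 3, 4, 1]
  pop 5: indeg[0]->0; indeg[6]->0 | ready=[0, 6] | order so far=[2, 3, 4, 1, 5]
  pop 0: indeg[7]->0 | ready=[6, 7] | order so far=[2, 3, 4, 1, 5, 0]
  pop 6: no out-edges | ready=[7] | order so far=[2, 3, 4, 1, 5, 0, 6]
  pop 7: no out-edges | ready=[] | order so far=[2, 3, 4, 1, 5, 0, 6, 7]
New canonical toposort: [2, 3, 4, 1, 5, 0, 6, 7]
Compare positions:
  Node 0: index 4 -> 5 (moved)
  Node 1: index 3 -> 3 (same)
  Node 2: index 0 -> 0 (same)
  Node 3: index 1 -> 1 (same)
  Node 4: index 2 -> 2 (same)
  Node 5: index 5 -> 4 (moved)
  Node 6: index 6 -> 6 (same)
  Node 7: index 7 -> 7 (same)
Nodes that changed position: 0 5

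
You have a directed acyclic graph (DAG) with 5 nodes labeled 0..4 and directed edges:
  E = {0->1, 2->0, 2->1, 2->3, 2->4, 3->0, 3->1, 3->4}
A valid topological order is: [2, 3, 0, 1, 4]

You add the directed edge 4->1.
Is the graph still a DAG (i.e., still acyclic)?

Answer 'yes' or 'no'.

Answer: yes

Derivation:
Given toposort: [2, 3, 0, 1, 4]
Position of 4: index 4; position of 1: index 3
New edge 4->1: backward (u after v in old order)
Backward edge: old toposort is now invalid. Check if this creates a cycle.
Does 1 already reach 4? Reachable from 1: [1]. NO -> still a DAG (reorder needed).
Still a DAG? yes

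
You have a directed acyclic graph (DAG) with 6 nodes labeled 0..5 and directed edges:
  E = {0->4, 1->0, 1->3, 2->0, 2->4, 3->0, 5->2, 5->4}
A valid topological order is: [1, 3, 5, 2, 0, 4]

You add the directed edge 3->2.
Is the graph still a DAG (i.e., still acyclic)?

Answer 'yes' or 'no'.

Given toposort: [1, 3, 5, 2, 0, 4]
Position of 3: index 1; position of 2: index 3
New edge 3->2: forward
Forward edge: respects the existing order. Still a DAG, same toposort still valid.
Still a DAG? yes

Answer: yes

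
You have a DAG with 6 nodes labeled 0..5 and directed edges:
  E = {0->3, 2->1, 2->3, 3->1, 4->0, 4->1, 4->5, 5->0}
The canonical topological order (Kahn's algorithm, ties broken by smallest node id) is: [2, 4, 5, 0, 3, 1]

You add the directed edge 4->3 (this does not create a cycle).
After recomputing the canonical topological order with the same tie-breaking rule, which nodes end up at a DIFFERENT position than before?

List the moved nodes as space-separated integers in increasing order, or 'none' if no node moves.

Answer: none

Derivation:
Old toposort: [2, 4, 5, 0, 3, 1]
Added edge 4->3
Recompute Kahn (smallest-id tiebreak):
  initial in-degrees: [2, 3, 0, 3, 0, 1]
  ready (indeg=0): [2, 4]
  pop 2: indeg[1]->2; indeg[3]->2 | ready=[4] | order so far=[2]
  pop 4: indeg[0]->1; indeg[1]->1; indeg[3]->1; indeg[5]->0 | ready=[5] | order so far=[2, 4]
  pop 5: indeg[0]->0 | ready=[0] | order so far=[2, 4, 5]
  pop 0: indeg[3]->0 | ready=[3] | order so far=[2, 4, 5, 0]
  pop 3: indeg[1]->0 | ready=[1] | order so far=[2, 4, 5, 0, 3]
  pop 1: no out-edges | ready=[] | order so far=[2, 4, 5, 0, 3, 1]
New canonical toposort: [2, 4, 5, 0, 3, 1]
Compare positions:
  Node 0: index 3 -> 3 (same)
  Node 1: index 5 -> 5 (same)
  Node 2: index 0 -> 0 (same)
  Node 3: index 4 -> 4 (same)
  Node 4: index 1 -> 1 (same)
  Node 5: index 2 -> 2 (same)
Nodes that changed position: none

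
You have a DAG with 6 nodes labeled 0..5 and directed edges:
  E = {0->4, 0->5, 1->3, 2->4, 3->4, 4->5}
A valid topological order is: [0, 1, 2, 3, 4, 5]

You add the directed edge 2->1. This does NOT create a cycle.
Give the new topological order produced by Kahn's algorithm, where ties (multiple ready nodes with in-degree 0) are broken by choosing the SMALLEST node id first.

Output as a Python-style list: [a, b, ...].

Answer: [0, 2, 1, 3, 4, 5]

Derivation:
Old toposort: [0, 1, 2, 3, 4, 5]
Added edge: 2->1
Position of 2 (2) > position of 1 (1). Must reorder: 2 must now come before 1.
Run Kahn's algorithm (break ties by smallest node id):
  initial in-degrees: [0, 1, 0, 1, 3, 2]
  ready (indeg=0): [0, 2]
  pop 0: indeg[4]->2; indeg[5]->1 | ready=[2] | order so far=[0]
  pop 2: indeg[1]->0; indeg[4]->1 | ready=[1] | order so far=[0, 2]
  pop 1: indeg[3]->0 | ready=[3] | order so far=[0, 2, 1]
  pop 3: indeg[4]->0 | ready=[4] | order so far=[0, 2, 1, 3]
  pop 4: indeg[5]->0 | ready=[5] | order so far=[0, 2, 1, 3, 4]
  pop 5: no out-edges | ready=[] | order so far=[0, 2, 1, 3, 4, 5]
  Result: [0, 2, 1, 3, 4, 5]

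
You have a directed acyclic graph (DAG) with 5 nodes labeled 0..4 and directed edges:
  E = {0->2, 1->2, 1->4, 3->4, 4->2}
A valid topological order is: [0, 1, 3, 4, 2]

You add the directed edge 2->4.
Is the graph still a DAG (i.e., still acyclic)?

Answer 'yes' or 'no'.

Given toposort: [0, 1, 3, 4, 2]
Position of 2: index 4; position of 4: index 3
New edge 2->4: backward (u after v in old order)
Backward edge: old toposort is now invalid. Check if this creates a cycle.
Does 4 already reach 2? Reachable from 4: [2, 4]. YES -> cycle!
Still a DAG? no

Answer: no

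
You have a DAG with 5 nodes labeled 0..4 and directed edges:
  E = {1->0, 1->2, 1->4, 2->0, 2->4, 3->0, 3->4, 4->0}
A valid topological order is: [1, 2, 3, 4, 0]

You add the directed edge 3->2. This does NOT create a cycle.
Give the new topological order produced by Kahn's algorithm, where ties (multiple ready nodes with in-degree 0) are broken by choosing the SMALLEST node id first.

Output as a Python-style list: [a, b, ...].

Old toposort: [1, 2, 3, 4, 0]
Added edge: 3->2
Position of 3 (2) > position of 2 (1). Must reorder: 3 must now come before 2.
Run Kahn's algorithm (break ties by smallest node id):
  initial in-degrees: [4, 0, 2, 0, 3]
  ready (indeg=0): [1, 3]
  pop 1: indeg[0]->3; indeg[2]->1; indeg[4]->2 | ready=[3] | order so far=[1]
  pop 3: indeg[0]->2; indeg[2]->0; indeg[4]->1 | ready=[2] | order so far=[1, 3]
  pop 2: indeg[0]->1; indeg[4]->0 | ready=[4] | order so far=[1, 3, 2]
  pop 4: indeg[0]->0 | ready=[0] | order so far=[1, 3, 2, 4]
  pop 0: no out-edges | ready=[] | order so far=[1, 3, 2, 4, 0]
  Result: [1, 3, 2, 4, 0]

Answer: [1, 3, 2, 4, 0]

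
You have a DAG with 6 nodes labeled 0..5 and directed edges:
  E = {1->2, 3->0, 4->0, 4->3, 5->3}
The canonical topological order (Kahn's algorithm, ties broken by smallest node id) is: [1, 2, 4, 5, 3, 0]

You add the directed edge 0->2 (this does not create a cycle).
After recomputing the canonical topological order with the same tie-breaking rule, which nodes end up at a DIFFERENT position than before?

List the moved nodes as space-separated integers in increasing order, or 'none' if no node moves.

Old toposort: [1, 2, 4, 5, 3, 0]
Added edge 0->2
Recompute Kahn (smallest-id tiebreak):
  initial in-degrees: [2, 0, 2, 2, 0, 0]
  ready (indeg=0): [1, 4, 5]
  pop 1: indeg[2]->1 | ready=[4, 5] | order so far=[1]
  pop 4: indeg[0]->1; indeg[3]->1 | ready=[5] | order so far=[1, 4]
  pop 5: indeg[3]->0 | ready=[3] | order so far=[1, 4, 5]
  pop 3: indeg[0]->0 | ready=[0] | order so far=[1, 4, 5, 3]
  pop 0: indeg[2]->0 | ready=[2] | order so far=[1, 4, 5, 3, 0]
  pop 2: no out-edges | ready=[] | order so far=[1, 4, 5, 3, 0, 2]
New canonical toposort: [1, 4, 5, 3, 0, 2]
Compare positions:
  Node 0: index 5 -> 4 (moved)
  Node 1: index 0 -> 0 (same)
  Node 2: index 1 -> 5 (moved)
  Node 3: index 4 -> 3 (moved)
  Node 4: index 2 -> 1 (moved)
  Node 5: index 3 -> 2 (moved)
Nodes that changed position: 0 2 3 4 5

Answer: 0 2 3 4 5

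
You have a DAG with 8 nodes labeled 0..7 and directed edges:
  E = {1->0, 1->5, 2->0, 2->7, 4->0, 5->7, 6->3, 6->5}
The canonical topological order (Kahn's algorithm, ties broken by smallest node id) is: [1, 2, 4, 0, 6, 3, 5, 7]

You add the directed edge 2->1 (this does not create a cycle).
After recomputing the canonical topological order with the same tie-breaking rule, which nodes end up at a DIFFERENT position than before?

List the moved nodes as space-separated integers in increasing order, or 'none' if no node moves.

Old toposort: [1, 2, 4, 0, 6, 3, 5, 7]
Added edge 2->1
Recompute Kahn (smallest-id tiebreak):
  initial in-degrees: [3, 1, 0, 1, 0, 2, 0, 2]
  ready (indeg=0): [2, 4, 6]
  pop 2: indeg[0]->2; indeg[1]->0; indeg[7]->1 | ready=[1, 4, 6] | order so far=[2]
  pop 1: indeg[0]->1; indeg[5]->1 | ready=[4, 6] | order so far=[2, 1]
  pop 4: indeg[0]->0 | ready=[0, 6] | order so far=[2, 1, 4]
  pop 0: no out-edges | ready=[6] | order so far=[2, 1, 4, 0]
  pop 6: indeg[3]->0; indeg[5]->0 | ready=[3, 5] | order so far=[2, 1, 4, 0, 6]
  pop 3: no out-edges | ready=[5] | order so far=[2, 1, 4, 0, 6, 3]
  pop 5: indeg[7]->0 | ready=[7] | order so far=[2, 1, 4, 0, 6, 3, 5]
  pop 7: no out-edges | ready=[] | order so far=[2, 1, 4, 0, 6, 3, 5, 7]
New canonical toposort: [2, 1, 4, 0, 6, 3, 5, 7]
Compare positions:
  Node 0: index 3 -> 3 (same)
  Node 1: index 0 -> 1 (moved)
  Node 2: index 1 -> 0 (moved)
  Node 3: index 5 -> 5 (same)
  Node 4: index 2 -> 2 (same)
  Node 5: index 6 -> 6 (same)
  Node 6: index 4 -> 4 (same)
  Node 7: index 7 -> 7 (same)
Nodes that changed position: 1 2

Answer: 1 2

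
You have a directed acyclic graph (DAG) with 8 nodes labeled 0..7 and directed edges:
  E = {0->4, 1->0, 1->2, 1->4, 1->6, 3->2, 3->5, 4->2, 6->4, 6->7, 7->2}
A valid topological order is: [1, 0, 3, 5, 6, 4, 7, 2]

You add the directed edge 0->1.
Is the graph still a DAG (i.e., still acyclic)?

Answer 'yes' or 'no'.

Given toposort: [1, 0, 3, 5, 6, 4, 7, 2]
Position of 0: index 1; position of 1: index 0
New edge 0->1: backward (u after v in old order)
Backward edge: old toposort is now invalid. Check if this creates a cycle.
Does 1 already reach 0? Reachable from 1: [0, 1, 2, 4, 6, 7]. YES -> cycle!
Still a DAG? no

Answer: no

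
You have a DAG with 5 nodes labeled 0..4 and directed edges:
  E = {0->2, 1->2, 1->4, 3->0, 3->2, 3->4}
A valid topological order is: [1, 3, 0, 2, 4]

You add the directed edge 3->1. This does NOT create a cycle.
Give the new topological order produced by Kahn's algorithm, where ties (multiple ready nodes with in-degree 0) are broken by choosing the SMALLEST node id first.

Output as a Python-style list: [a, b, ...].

Answer: [3, 0, 1, 2, 4]

Derivation:
Old toposort: [1, 3, 0, 2, 4]
Added edge: 3->1
Position of 3 (1) > position of 1 (0). Must reorder: 3 must now come before 1.
Run Kahn's algorithm (break ties by smallest node id):
  initial in-degrees: [1, 1, 3, 0, 2]
  ready (indeg=0): [3]
  pop 3: indeg[0]->0; indeg[1]->0; indeg[2]->2; indeg[4]->1 | ready=[0, 1] | order so far=[3]
  pop 0: indeg[2]->1 | ready=[1] | order so far=[3, 0]
  pop 1: indeg[2]->0; indeg[4]->0 | ready=[2, 4] | order so far=[3, 0, 1]
  pop 2: no out-edges | ready=[4] | order so far=[3, 0, 1, 2]
  pop 4: no out-edges | ready=[] | order so far=[3, 0, 1, 2, 4]
  Result: [3, 0, 1, 2, 4]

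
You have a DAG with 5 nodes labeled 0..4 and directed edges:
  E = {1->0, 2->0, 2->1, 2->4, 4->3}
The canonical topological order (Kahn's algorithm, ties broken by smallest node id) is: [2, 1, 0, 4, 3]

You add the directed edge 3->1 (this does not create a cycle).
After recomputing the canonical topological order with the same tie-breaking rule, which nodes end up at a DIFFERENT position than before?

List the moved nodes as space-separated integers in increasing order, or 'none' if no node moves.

Old toposort: [2, 1, 0, 4, 3]
Added edge 3->1
Recompute Kahn (smallest-id tiebreak):
  initial in-degrees: [2, 2, 0, 1, 1]
  ready (indeg=0): [2]
  pop 2: indeg[0]->1; indeg[1]->1; indeg[4]->0 | ready=[4] | order so far=[2]
  pop 4: indeg[3]->0 | ready=[3] | order so far=[2, 4]
  pop 3: indeg[1]->0 | ready=[1] | order so far=[2, 4, 3]
  pop 1: indeg[0]->0 | ready=[0] | order so far=[2, 4, 3, 1]
  pop 0: no out-edges | ready=[] | order so far=[2, 4, 3, 1, 0]
New canonical toposort: [2, 4, 3, 1, 0]
Compare positions:
  Node 0: index 2 -> 4 (moved)
  Node 1: index 1 -> 3 (moved)
  Node 2: index 0 -> 0 (same)
  Node 3: index 4 -> 2 (moved)
  Node 4: index 3 -> 1 (moved)
Nodes that changed position: 0 1 3 4

Answer: 0 1 3 4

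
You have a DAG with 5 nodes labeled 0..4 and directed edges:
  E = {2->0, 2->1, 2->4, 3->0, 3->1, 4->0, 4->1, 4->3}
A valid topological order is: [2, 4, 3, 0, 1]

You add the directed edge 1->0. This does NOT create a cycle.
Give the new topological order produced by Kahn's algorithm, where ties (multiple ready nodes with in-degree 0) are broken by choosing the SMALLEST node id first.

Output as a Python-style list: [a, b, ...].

Answer: [2, 4, 3, 1, 0]

Derivation:
Old toposort: [2, 4, 3, 0, 1]
Added edge: 1->0
Position of 1 (4) > position of 0 (3). Must reorder: 1 must now come before 0.
Run Kahn's algorithm (break ties by smallest node id):
  initial in-degrees: [4, 3, 0, 1, 1]
  ready (indeg=0): [2]
  pop 2: indeg[0]->3; indeg[1]->2; indeg[4]->0 | ready=[4] | order so far=[2]
  pop 4: indeg[0]->2; indeg[1]->1; indeg[3]->0 | ready=[3] | order so far=[2, 4]
  pop 3: indeg[0]->1; indeg[1]->0 | ready=[1] | order so far=[2, 4, 3]
  pop 1: indeg[0]->0 | ready=[0] | order so far=[2, 4, 3, 1]
  pop 0: no out-edges | ready=[] | order so far=[2, 4, 3, 1, 0]
  Result: [2, 4, 3, 1, 0]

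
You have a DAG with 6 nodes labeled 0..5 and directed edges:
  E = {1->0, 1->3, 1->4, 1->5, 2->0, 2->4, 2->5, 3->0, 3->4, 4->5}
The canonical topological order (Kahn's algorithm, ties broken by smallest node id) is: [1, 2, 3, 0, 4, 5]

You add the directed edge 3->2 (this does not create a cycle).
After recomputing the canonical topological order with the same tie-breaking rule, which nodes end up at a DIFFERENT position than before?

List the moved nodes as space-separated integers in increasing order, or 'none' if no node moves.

Old toposort: [1, 2, 3, 0, 4, 5]
Added edge 3->2
Recompute Kahn (smallest-id tiebreak):
  initial in-degrees: [3, 0, 1, 1, 3, 3]
  ready (indeg=0): [1]
  pop 1: indeg[0]->2; indeg[3]->0; indeg[4]->2; indeg[5]->2 | ready=[3] | order so far=[1]
  pop 3: indeg[0]->1; indeg[2]->0; indeg[4]->1 | ready=[2] | order so far=[1, 3]
  pop 2: indeg[0]->0; indeg[4]->0; indeg[5]->1 | ready=[0, 4] | order so far=[1, 3, 2]
  pop 0: no out-edges | ready=[4] | order so far=[1, 3, 2, 0]
  pop 4: indeg[5]->0 | ready=[5] | order so far=[1, 3, 2, 0, 4]
  pop 5: no out-edges | ready=[] | order so far=[1, 3, 2, 0, 4, 5]
New canonical toposort: [1, 3, 2, 0, 4, 5]
Compare positions:
  Node 0: index 3 -> 3 (same)
  Node 1: index 0 -> 0 (same)
  Node 2: index 1 -> 2 (moved)
  Node 3: index 2 -> 1 (moved)
  Node 4: index 4 -> 4 (same)
  Node 5: index 5 -> 5 (same)
Nodes that changed position: 2 3

Answer: 2 3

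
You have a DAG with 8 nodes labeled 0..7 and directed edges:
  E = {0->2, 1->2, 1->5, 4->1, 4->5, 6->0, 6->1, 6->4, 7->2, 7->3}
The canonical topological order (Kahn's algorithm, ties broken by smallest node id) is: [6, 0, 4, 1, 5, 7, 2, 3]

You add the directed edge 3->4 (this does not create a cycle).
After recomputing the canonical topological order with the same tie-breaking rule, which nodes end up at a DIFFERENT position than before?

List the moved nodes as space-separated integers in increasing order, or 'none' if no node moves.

Answer: 1 3 4 5 7

Derivation:
Old toposort: [6, 0, 4, 1, 5, 7, 2, 3]
Added edge 3->4
Recompute Kahn (smallest-id tiebreak):
  initial in-degrees: [1, 2, 3, 1, 2, 2, 0, 0]
  ready (indeg=0): [6, 7]
  pop 6: indeg[0]->0; indeg[1]->1; indeg[4]->1 | ready=[0, 7] | order so far=[6]
  pop 0: indeg[2]->2 | ready=[7] | order so far=[6, 0]
  pop 7: indeg[2]->1; indeg[3]->0 | ready=[3] | order so far=[6, 0, 7]
  pop 3: indeg[4]->0 | ready=[4] | order so far=[6, 0, 7, 3]
  pop 4: indeg[1]->0; indeg[5]->1 | ready=[1] | order so far=[6, 0, 7, 3, 4]
  pop 1: indeg[2]->0; indeg[5]->0 | ready=[2, 5] | order so far=[6, 0, 7, 3, 4, 1]
  pop 2: no out-edges | ready=[5] | order so far=[6, 0, 7, 3, 4, 1, 2]
  pop 5: no out-edges | ready=[] | order so far=[6, 0, 7, 3, 4, 1, 2, 5]
New canonical toposort: [6, 0, 7, 3, 4, 1, 2, 5]
Compare positions:
  Node 0: index 1 -> 1 (same)
  Node 1: index 3 -> 5 (moved)
  Node 2: index 6 -> 6 (same)
  Node 3: index 7 -> 3 (moved)
  Node 4: index 2 -> 4 (moved)
  Node 5: index 4 -> 7 (moved)
  Node 6: index 0 -> 0 (same)
  Node 7: index 5 -> 2 (moved)
Nodes that changed position: 1 3 4 5 7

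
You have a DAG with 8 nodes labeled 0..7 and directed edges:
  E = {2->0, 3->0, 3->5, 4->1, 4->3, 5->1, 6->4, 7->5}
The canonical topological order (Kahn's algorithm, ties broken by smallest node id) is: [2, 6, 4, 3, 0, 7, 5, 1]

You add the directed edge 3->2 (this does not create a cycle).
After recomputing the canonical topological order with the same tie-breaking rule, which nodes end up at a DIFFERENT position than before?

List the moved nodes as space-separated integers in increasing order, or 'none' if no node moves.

Old toposort: [2, 6, 4, 3, 0, 7, 5, 1]
Added edge 3->2
Recompute Kahn (smallest-id tiebreak):
  initial in-degrees: [2, 2, 1, 1, 1, 2, 0, 0]
  ready (indeg=0): [6, 7]
  pop 6: indeg[4]->0 | ready=[4, 7] | order so far=[6]
  pop 4: indeg[1]->1; indeg[3]->0 | ready=[3, 7] | order so far=[6, 4]
  pop 3: indeg[0]->1; indeg[2]->0; indeg[5]->1 | ready=[2, 7] | order so far=[6, 4, 3]
  pop 2: indeg[0]->0 | ready=[0, 7] | order so far=[6, 4, 3, 2]
  pop 0: no out-edges | ready=[7] | order so far=[6, 4, 3, 2, 0]
  pop 7: indeg[5]->0 | ready=[5] | order so far=[6, 4, 3, 2, 0, 7]
  pop 5: indeg[1]->0 | ready=[1] | order so far=[6, 4, 3, 2, 0, 7, 5]
  pop 1: no out-edges | ready=[] | order so far=[6, 4, 3, 2, 0, 7, 5, 1]
New canonical toposort: [6, 4, 3, 2, 0, 7, 5, 1]
Compare positions:
  Node 0: index 4 -> 4 (same)
  Node 1: index 7 -> 7 (same)
  Node 2: index 0 -> 3 (moved)
  Node 3: index 3 -> 2 (moved)
  Node 4: index 2 -> 1 (moved)
  Node 5: index 6 -> 6 (same)
  Node 6: index 1 -> 0 (moved)
  Node 7: index 5 -> 5 (same)
Nodes that changed position: 2 3 4 6

Answer: 2 3 4 6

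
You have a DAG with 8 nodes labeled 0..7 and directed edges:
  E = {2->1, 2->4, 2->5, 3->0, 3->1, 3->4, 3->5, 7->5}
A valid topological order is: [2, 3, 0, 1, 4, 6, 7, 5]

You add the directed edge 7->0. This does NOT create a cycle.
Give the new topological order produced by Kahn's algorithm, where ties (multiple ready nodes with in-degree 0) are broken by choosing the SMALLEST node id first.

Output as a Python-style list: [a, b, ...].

Answer: [2, 3, 1, 4, 6, 7, 0, 5]

Derivation:
Old toposort: [2, 3, 0, 1, 4, 6, 7, 5]
Added edge: 7->0
Position of 7 (6) > position of 0 (2). Must reorder: 7 must now come before 0.
Run Kahn's algorithm (break ties by smallest node id):
  initial in-degrees: [2, 2, 0, 0, 2, 3, 0, 0]
  ready (indeg=0): [2, 3, 6, 7]
  pop 2: indeg[1]->1; indeg[4]->1; indeg[5]->2 | ready=[3, 6, 7] | order so far=[2]
  pop 3: indeg[0]->1; indeg[1]->0; indeg[4]->0; indeg[5]->1 | ready=[1, 4, 6, 7] | order so far=[2, 3]
  pop 1: no out-edges | ready=[4, 6, 7] | order so far=[2, 3, 1]
  pop 4: no out-edges | ready=[6, 7] | order so far=[2, 3, 1, 4]
  pop 6: no out-edges | ready=[7] | order so far=[2, 3, 1, 4, 6]
  pop 7: indeg[0]->0; indeg[5]->0 | ready=[0, 5] | order so far=[2, 3, 1, 4, 6, 7]
  pop 0: no out-edges | ready=[5] | order so far=[2, 3, 1, 4, 6, 7, 0]
  pop 5: no out-edges | ready=[] | order so far=[2, 3, 1, 4, 6, 7, 0, 5]
  Result: [2, 3, 1, 4, 6, 7, 0, 5]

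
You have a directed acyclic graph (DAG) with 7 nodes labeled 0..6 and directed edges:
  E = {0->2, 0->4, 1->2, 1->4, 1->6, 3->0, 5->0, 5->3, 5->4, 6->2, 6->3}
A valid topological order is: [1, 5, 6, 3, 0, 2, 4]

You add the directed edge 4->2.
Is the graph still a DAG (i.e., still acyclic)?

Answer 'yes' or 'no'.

Given toposort: [1, 5, 6, 3, 0, 2, 4]
Position of 4: index 6; position of 2: index 5
New edge 4->2: backward (u after v in old order)
Backward edge: old toposort is now invalid. Check if this creates a cycle.
Does 2 already reach 4? Reachable from 2: [2]. NO -> still a DAG (reorder needed).
Still a DAG? yes

Answer: yes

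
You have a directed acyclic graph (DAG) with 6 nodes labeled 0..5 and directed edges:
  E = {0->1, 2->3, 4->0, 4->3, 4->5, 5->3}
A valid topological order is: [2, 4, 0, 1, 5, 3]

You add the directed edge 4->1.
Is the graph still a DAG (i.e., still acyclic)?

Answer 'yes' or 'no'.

Answer: yes

Derivation:
Given toposort: [2, 4, 0, 1, 5, 3]
Position of 4: index 1; position of 1: index 3
New edge 4->1: forward
Forward edge: respects the existing order. Still a DAG, same toposort still valid.
Still a DAG? yes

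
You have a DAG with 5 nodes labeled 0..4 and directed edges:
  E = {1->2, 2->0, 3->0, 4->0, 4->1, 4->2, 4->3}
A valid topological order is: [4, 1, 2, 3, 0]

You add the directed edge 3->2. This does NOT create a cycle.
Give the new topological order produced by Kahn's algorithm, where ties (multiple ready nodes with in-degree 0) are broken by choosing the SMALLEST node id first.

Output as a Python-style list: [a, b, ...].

Answer: [4, 1, 3, 2, 0]

Derivation:
Old toposort: [4, 1, 2, 3, 0]
Added edge: 3->2
Position of 3 (3) > position of 2 (2). Must reorder: 3 must now come before 2.
Run Kahn's algorithm (break ties by smallest node id):
  initial in-degrees: [3, 1, 3, 1, 0]
  ready (indeg=0): [4]
  pop 4: indeg[0]->2; indeg[1]->0; indeg[2]->2; indeg[3]->0 | ready=[1, 3] | order so far=[4]
  pop 1: indeg[2]->1 | ready=[3] | order so far=[4, 1]
  pop 3: indeg[0]->1; indeg[2]->0 | ready=[2] | order so far=[4, 1, 3]
  pop 2: indeg[0]->0 | ready=[0] | order so far=[4, 1, 3, 2]
  pop 0: no out-edges | ready=[] | order so far=[4, 1, 3, 2, 0]
  Result: [4, 1, 3, 2, 0]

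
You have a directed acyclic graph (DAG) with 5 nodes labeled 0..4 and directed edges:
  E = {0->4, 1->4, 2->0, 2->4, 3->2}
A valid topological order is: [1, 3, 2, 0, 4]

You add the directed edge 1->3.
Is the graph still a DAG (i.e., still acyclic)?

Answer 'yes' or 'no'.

Answer: yes

Derivation:
Given toposort: [1, 3, 2, 0, 4]
Position of 1: index 0; position of 3: index 1
New edge 1->3: forward
Forward edge: respects the existing order. Still a DAG, same toposort still valid.
Still a DAG? yes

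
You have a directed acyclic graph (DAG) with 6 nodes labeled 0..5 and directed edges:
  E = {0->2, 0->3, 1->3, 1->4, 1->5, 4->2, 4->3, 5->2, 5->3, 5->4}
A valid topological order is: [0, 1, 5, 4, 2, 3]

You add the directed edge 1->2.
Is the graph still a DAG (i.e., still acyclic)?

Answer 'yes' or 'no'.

Answer: yes

Derivation:
Given toposort: [0, 1, 5, 4, 2, 3]
Position of 1: index 1; position of 2: index 4
New edge 1->2: forward
Forward edge: respects the existing order. Still a DAG, same toposort still valid.
Still a DAG? yes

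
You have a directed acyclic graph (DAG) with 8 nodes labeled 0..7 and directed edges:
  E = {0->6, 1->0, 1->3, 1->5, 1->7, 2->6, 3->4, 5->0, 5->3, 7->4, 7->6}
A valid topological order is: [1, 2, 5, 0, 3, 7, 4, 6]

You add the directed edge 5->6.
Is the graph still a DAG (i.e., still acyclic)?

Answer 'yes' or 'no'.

Answer: yes

Derivation:
Given toposort: [1, 2, 5, 0, 3, 7, 4, 6]
Position of 5: index 2; position of 6: index 7
New edge 5->6: forward
Forward edge: respects the existing order. Still a DAG, same toposort still valid.
Still a DAG? yes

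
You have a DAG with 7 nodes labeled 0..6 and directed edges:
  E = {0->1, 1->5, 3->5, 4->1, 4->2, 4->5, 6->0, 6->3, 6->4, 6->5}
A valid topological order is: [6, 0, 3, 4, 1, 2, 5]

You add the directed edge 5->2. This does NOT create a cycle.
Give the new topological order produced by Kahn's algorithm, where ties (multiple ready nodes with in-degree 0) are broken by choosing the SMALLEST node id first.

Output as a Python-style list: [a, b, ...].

Old toposort: [6, 0, 3, 4, 1, 2, 5]
Added edge: 5->2
Position of 5 (6) > position of 2 (5). Must reorder: 5 must now come before 2.
Run Kahn's algorithm (break ties by smallest node id):
  initial in-degrees: [1, 2, 2, 1, 1, 4, 0]
  ready (indeg=0): [6]
  pop 6: indeg[0]->0; indeg[3]->0; indeg[4]->0; indeg[5]->3 | ready=[0, 3, 4] | order so far=[6]
  pop 0: indeg[1]->1 | ready=[3, 4] | order so far=[6, 0]
  pop 3: indeg[5]->2 | ready=[4] | order so far=[6, 0, 3]
  pop 4: indeg[1]->0; indeg[2]->1; indeg[5]->1 | ready=[1] | order so far=[6, 0, 3, 4]
  pop 1: indeg[5]->0 | ready=[5] | order so far=[6, 0, 3, 4, 1]
  pop 5: indeg[2]->0 | ready=[2] | order so far=[6, 0, 3, 4, 1, 5]
  pop 2: no out-edges | ready=[] | order so far=[6, 0, 3, 4, 1, 5, 2]
  Result: [6, 0, 3, 4, 1, 5, 2]

Answer: [6, 0, 3, 4, 1, 5, 2]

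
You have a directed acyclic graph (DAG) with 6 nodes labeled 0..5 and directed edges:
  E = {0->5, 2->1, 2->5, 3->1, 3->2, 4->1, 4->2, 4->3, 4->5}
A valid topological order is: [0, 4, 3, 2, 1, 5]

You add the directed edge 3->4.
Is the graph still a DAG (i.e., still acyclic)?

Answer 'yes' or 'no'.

Given toposort: [0, 4, 3, 2, 1, 5]
Position of 3: index 2; position of 4: index 1
New edge 3->4: backward (u after v in old order)
Backward edge: old toposort is now invalid. Check if this creates a cycle.
Does 4 already reach 3? Reachable from 4: [1, 2, 3, 4, 5]. YES -> cycle!
Still a DAG? no

Answer: no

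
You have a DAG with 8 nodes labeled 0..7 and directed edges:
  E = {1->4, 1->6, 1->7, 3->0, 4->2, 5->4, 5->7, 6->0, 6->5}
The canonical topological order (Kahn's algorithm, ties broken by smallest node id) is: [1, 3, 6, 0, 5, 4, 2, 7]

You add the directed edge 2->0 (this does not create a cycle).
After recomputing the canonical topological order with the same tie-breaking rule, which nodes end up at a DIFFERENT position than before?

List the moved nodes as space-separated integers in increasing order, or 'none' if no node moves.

Answer: 0 2 4 5

Derivation:
Old toposort: [1, 3, 6, 0, 5, 4, 2, 7]
Added edge 2->0
Recompute Kahn (smallest-id tiebreak):
  initial in-degrees: [3, 0, 1, 0, 2, 1, 1, 2]
  ready (indeg=0): [1, 3]
  pop 1: indeg[4]->1; indeg[6]->0; indeg[7]->1 | ready=[3, 6] | order so far=[1]
  pop 3: indeg[0]->2 | ready=[6] | order so far=[1, 3]
  pop 6: indeg[0]->1; indeg[5]->0 | ready=[5] | order so far=[1, 3, 6]
  pop 5: indeg[4]->0; indeg[7]->0 | ready=[4, 7] | order so far=[1, 3, 6, 5]
  pop 4: indeg[2]->0 | ready=[2, 7] | order so far=[1, 3, 6, 5, 4]
  pop 2: indeg[0]->0 | ready=[0, 7] | order so far=[1, 3, 6, 5, 4, 2]
  pop 0: no out-edges | ready=[7] | order so far=[1, 3, 6, 5, 4, 2, 0]
  pop 7: no out-edges | ready=[] | order so far=[1, 3, 6, 5, 4, 2, 0, 7]
New canonical toposort: [1, 3, 6, 5, 4, 2, 0, 7]
Compare positions:
  Node 0: index 3 -> 6 (moved)
  Node 1: index 0 -> 0 (same)
  Node 2: index 6 -> 5 (moved)
  Node 3: index 1 -> 1 (same)
  Node 4: index 5 -> 4 (moved)
  Node 5: index 4 -> 3 (moved)
  Node 6: index 2 -> 2 (same)
  Node 7: index 7 -> 7 (same)
Nodes that changed position: 0 2 4 5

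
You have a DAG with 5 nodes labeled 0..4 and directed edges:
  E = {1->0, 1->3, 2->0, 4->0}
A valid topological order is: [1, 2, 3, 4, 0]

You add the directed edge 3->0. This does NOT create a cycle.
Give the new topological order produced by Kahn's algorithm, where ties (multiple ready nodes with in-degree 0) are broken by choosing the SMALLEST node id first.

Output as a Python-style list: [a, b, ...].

Answer: [1, 2, 3, 4, 0]

Derivation:
Old toposort: [1, 2, 3, 4, 0]
Added edge: 3->0
Position of 3 (2) < position of 0 (4). Old order still valid.
Run Kahn's algorithm (break ties by smallest node id):
  initial in-degrees: [4, 0, 0, 1, 0]
  ready (indeg=0): [1, 2, 4]
  pop 1: indeg[0]->3; indeg[3]->0 | ready=[2, 3, 4] | order so far=[1]
  pop 2: indeg[0]->2 | ready=[3, 4] | order so far=[1, 2]
  pop 3: indeg[0]->1 | ready=[4] | order so far=[1, 2, 3]
  pop 4: indeg[0]->0 | ready=[0] | order so far=[1, 2, 3, 4]
  pop 0: no out-edges | ready=[] | order so far=[1, 2, 3, 4, 0]
  Result: [1, 2, 3, 4, 0]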